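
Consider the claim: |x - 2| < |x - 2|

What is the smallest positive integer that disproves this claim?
Testing positive integers:
x = 1: LHS = |1 - 2| = |-1| = 1, RHS = |1 - 2| = |-1| = 1; 1 < 1 — FAILS  ← smallest positive counterexample

Answer: x = 1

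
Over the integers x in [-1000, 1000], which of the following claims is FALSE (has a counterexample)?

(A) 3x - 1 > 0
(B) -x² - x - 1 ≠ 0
(A) x = 0: LHS = 3·0 - 1 = -1; -1 > 0 — FAILS

(B) Over all integers in [-1000, 1000], LHS − RHS is always negative; it is closest to 0 at x = 0, where it equals -1:
x = 0: LHS = -0² - 0 - 1 = -1; -1 ≠ 0 — holds
At the ends of the range:
x = -1000: LHS = -(-1000)² - (-1000) - 1 = -999001; -999001 ≠ 0 — holds
x = 1000: LHS = -1000² - 1000 - 1 = -1001001; -1001001 ≠ 0 — holds
Hence LHS − RHS is never 0, i.e. the two sides are never equal, so the relation holds for every integer in [-1000, 1000].

Only (A) has a counterexample.

Answer: A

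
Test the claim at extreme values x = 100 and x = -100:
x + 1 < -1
x = 100: LHS = 100 + 1 = 101; 101 < -1 — FAILS
x = -100: LHS = (-100) + 1 = -99; -99 < -1 — holds

Answer: Partially: fails for x = 100, holds for x = -100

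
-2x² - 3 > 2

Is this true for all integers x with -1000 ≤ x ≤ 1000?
The claim fails at x = 0:
x = 0: LHS = -2·0² - 3 = -3; -3 > 2 — FAILS

Because a single integer refutes it, the statement is false.

Answer: False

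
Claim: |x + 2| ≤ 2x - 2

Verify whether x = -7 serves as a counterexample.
Substitute x = -7 into the relation:
x = -7: LHS = |(-7) + 2| = |-5| = 5, RHS = 2·(-7) - 2 = -16; 5 ≤ -16 — FAILS

Since the claim fails at x = -7, this value is a counterexample.

Answer: Yes, x = -7 is a counterexample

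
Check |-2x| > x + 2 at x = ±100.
x = 100: LHS = |-2·100| = |-200| = 200, RHS = 100 + 2 = 102; 200 > 102 — holds
x = -100: LHS = |-2·(-100)| = |200| = 200, RHS = (-100) + 2 = -98; 200 > -98 — holds

Answer: Yes, holds for both x = 100 and x = -100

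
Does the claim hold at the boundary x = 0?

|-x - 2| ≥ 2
x = 0: LHS = |-0 - 2| = |-2| = 2; 2 ≥ 2 — holds

The relation is satisfied at x = 0.

Answer: Yes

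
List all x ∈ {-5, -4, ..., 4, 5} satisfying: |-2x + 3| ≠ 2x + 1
Track d = LHS − RHS over the integers in [-5, 5]. Equality would need d = 0, but d changes sign only between consecutive integers, jumping over 0:
x = 0: LHS = |-2·0 + 3| = |3| = 3, RHS = 2·0 + 1 = 1; 3 ≠ 1 — holds  (d = 2)
x = 1: LHS = |-2·1 + 3| = |1| = 1, RHS = 2·1 + 1 = 3; 1 ≠ 3 — holds  (d = -2)
Away from these crossings d keeps a constant sign, and checking every integer in [-5, 5] confirms d ≠ 0 throughout. Hence the two sides are never equal, so the relation holds for every integer in [-5, 5].

Answer: All integers in [-5, 5]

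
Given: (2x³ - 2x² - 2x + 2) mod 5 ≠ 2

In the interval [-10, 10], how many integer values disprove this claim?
Counterexamples in [-10, 10]: {-10, -7, -5, -2, 0, 3, 5, 8, 10}.

Counting them gives 9 values.

Answer: 9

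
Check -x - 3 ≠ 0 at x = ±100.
x = 100: LHS = -100 - 3 = -103; -103 ≠ 0 — holds
x = -100: LHS = -(-100) - 3 = 97; 97 ≠ 0 — holds

Answer: Yes, holds for both x = 100 and x = -100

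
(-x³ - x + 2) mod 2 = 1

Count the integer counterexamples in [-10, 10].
Counterexamples in [-10, 10]: {-10, -9, -8, -7, -6, -5, -4, -3, -2, -1, 0, 1, 2, 3, 4, 5, 6, 7, 8, 9, 10}.

Counting them gives 21 values.

Answer: 21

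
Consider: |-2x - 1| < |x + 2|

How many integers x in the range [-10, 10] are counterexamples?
Counterexamples in [-10, 10]: {-10, -9, -8, -7, -6, -5, -4, -3, -2, -1, 1, 2, 3, 4, 5, 6, 7, 8, 9, 10}.

Counting them gives 20 values.

Answer: 20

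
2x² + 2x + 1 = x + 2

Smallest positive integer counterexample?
Testing positive integers:
x = 1: LHS = 2·1² + 2·1 + 1 = 5, RHS = 1 + 2 = 3; 5 = 3 — FAILS  ← smallest positive counterexample

Answer: x = 1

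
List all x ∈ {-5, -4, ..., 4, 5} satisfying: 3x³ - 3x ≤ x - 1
Holds for: {-5, -4, -3, -2, 1}
Fails for: {-1, 0, 2, 3, 4, 5}

Answer: {-5, -4, -3, -2, 1}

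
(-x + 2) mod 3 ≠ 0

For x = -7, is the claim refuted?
Substitute x = -7 into the relation:
x = -7: LHS = (-(-7) + 2) mod 3 = 9 mod 3 = 0; 0 ≠ 0 — FAILS

Since the claim fails at x = -7, this value is a counterexample.

Answer: Yes, x = -7 is a counterexample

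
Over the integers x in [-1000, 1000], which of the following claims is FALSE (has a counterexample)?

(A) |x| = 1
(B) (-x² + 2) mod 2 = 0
(A) x = 0: LHS = |0| = 0; 0 = 1 — FAILS
(B) x = 1: LHS = (-1² + 2) mod 2 = 1 mod 2 = 1; 1 = 0 — FAILS

Answer: Both A and B are false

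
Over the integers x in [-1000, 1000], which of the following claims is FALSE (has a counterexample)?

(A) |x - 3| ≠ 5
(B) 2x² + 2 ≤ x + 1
(A) x = -2: LHS = |(-2) - 3| = |-5| = 5; 5 ≠ 5 — FAILS
(B) x = 0: LHS = 2·0² + 2 = 2, RHS = 0 + 1 = 1; 2 ≤ 1 — FAILS

Answer: Both A and B are false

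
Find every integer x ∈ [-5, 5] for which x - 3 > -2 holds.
Holds for: {2, 3, 4, 5}
Fails for: {-5, -4, -3, -2, -1, 0, 1}

Answer: {2, 3, 4, 5}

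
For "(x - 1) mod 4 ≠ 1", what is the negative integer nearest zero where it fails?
Testing negative integers from -1 downward:
x = -1: LHS = ((-1) - 1) mod 4 = (-2) mod 4 = 2; 2 ≠ 1 — holds
x = -2: LHS = ((-2) - 1) mod 4 = (-3) mod 4 = 1; 1 ≠ 1 — FAILS  ← closest negative counterexample to 0

Answer: x = -2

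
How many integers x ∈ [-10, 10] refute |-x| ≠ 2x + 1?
Track d = LHS − RHS over the integers in [-10, 10]. Equality would need d = 0, but d changes sign only between consecutive integers, jumping over 0:
x = -1: LHS = |-(-1)| = |1| = 1, RHS = 2·(-1) + 1 = -1; 1 ≠ -1 — holds  (d = 2)
x = 0: LHS = |-0| = |0| = 0, RHS = 2·0 + 1 = 1; 0 ≠ 1 — holds  (d = -1)
Away from these crossings d keeps a constant sign, and checking every integer in [-10, 10] confirms d ≠ 0 throughout. Hence the two sides are never equal, so the relation holds for every integer in [-10, 10].

No counterexample appears in that range.

Answer: 0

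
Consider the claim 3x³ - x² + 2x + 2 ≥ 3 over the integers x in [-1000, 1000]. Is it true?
The claim fails at x = 0:
x = 0: LHS = 3·0³ - 0² + 2·0 + 2 = 2; 2 ≥ 3 — FAILS

Because a single integer refutes it, the statement is false.

Answer: False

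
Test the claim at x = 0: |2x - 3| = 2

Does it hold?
x = 0: LHS = |2·0 - 3| = |-3| = 3; 3 = 2 — FAILS

The relation fails at x = 0, so x = 0 is a counterexample.

Answer: No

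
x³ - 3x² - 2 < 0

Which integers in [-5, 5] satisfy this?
Holds for: {-5, -4, -3, -2, -1, 0, 1, 2, 3}
Fails for: {4, 5}

Answer: {-5, -4, -3, -2, -1, 0, 1, 2, 3}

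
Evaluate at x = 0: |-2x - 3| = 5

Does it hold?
x = 0: LHS = |-2·0 - 3| = |-3| = 3; 3 = 5 — FAILS

The relation fails at x = 0, so x = 0 is a counterexample.

Answer: No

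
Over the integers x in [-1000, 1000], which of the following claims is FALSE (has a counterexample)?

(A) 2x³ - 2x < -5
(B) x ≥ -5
(A) x = 0: LHS = 2·0³ - 2·0 = 0; 0 < -5 — FAILS
(B) x = -6: -6 ≥ -5 — FAILS

Answer: Both A and B are false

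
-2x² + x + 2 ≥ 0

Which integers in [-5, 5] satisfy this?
Holds for: {0, 1}
Fails for: {-5, -4, -3, -2, -1, 2, 3, 4, 5}

Answer: {0, 1}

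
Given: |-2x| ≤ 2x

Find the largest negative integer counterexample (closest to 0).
Testing negative integers from -1 downward:
x = -1: LHS = |-2·(-1)| = |2| = 2, RHS = 2·(-1) = -2; 2 ≤ -2 — FAILS  ← closest negative counterexample to 0

Answer: x = -1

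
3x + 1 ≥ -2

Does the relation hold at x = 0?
x = 0: LHS = 3·0 + 1 = 1; 1 ≥ -2 — holds

The relation is satisfied at x = 0.

Answer: Yes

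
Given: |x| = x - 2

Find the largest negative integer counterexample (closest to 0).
Testing negative integers from -1 downward:
x = -1: LHS = |-1| = 1, RHS = (-1) - 2 = -3; 1 = -3 — FAILS  ← closest negative counterexample to 0

Answer: x = -1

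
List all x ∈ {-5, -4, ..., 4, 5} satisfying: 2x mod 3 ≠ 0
Holds for: {-5, -4, -2, -1, 1, 2, 4, 5}
Fails for: {-3, 0, 3}

Answer: {-5, -4, -2, -1, 1, 2, 4, 5}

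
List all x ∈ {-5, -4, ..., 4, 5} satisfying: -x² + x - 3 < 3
Over all integers in [-5, 5], LHS − RHS is largest at x = 0, where it equals -6:
x = 0: LHS = -0² + 0 - 3 = -3; -3 < 3 — holds
At the ends of the range:
x = -5: LHS = -(-5)² + (-5) - 3 = -33; -33 < 3 — holds
x = 5: LHS = -5² + 5 - 3 = -23; -23 < 3 — holds
Hence LHS − RHS is never zero or positive, i.e. LHS < RHS throughout, so the relation holds for every integer in [-5, 5].

Answer: All integers in [-5, 5]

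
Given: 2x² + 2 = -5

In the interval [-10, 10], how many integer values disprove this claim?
Counterexamples in [-10, 10]: {-10, -9, -8, -7, -6, -5, -4, -3, -2, -1, 0, 1, 2, 3, 4, 5, 6, 7, 8, 9, 10}.

Counting them gives 21 values.

Answer: 21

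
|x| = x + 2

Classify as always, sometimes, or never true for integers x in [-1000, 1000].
Holds at x = -1: LHS = |-1| = 1, RHS = (-1) + 2 = 1; 1 = 1 — holds
Fails at x = 0: LHS = |0| = 0, RHS = 0 + 2 = 2; 0 = 2 — FAILS
It is satisfied by some integers in the range but not all.

Answer: Sometimes true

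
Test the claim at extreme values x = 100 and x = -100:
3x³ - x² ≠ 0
x = 100: LHS = 3·100³ - 100² = 2990000; 2990000 ≠ 0 — holds
x = -100: LHS = 3·(-100)³ - (-100)² = -3010000; -3010000 ≠ 0 — holds

Answer: Yes, holds for both x = 100 and x = -100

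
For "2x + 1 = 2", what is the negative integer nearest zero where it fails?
Testing negative integers from -1 downward:
x = -1: LHS = 2·(-1) + 1 = -1; -1 = 2 — FAILS  ← closest negative counterexample to 0

Answer: x = -1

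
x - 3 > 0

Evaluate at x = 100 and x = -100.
x = 100: LHS = 100 - 3 = 97; 97 > 0 — holds
x = -100: LHS = (-100) - 3 = -103; -103 > 0 — FAILS

Answer: Partially: holds for x = 100, fails for x = -100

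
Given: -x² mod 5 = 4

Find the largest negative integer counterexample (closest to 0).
Testing negative integers from -1 downward:
x = -1: LHS = (-(-1)²) mod 5 = (-1) mod 5 = 4; 4 = 4 — holds
x = -2: LHS = (-(-2)²) mod 5 = (-4) mod 5 = 1; 1 = 4 — FAILS  ← closest negative counterexample to 0

Answer: x = -2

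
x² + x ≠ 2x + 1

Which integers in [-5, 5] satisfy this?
Track d = LHS − RHS over the integers in [-5, 5]. Equality would need d = 0, but d changes sign only between consecutive integers, jumping over 0:
x = -1: LHS = (-1)² + (-1) = 0, RHS = 2·(-1) + 1 = -1; 0 ≠ -1 — holds  (d = 1)
x = 0: LHS = 0² + 0 = 0, RHS = 2·0 + 1 = 1; 0 ≠ 1 — holds  (d = -1)
x = 1: LHS = 1² + 1 = 2, RHS = 2·1 + 1 = 3; 2 ≠ 3 — holds  (d = -1)
x = 2: LHS = 2² + 2 = 6, RHS = 2·2 + 1 = 5; 6 ≠ 5 — holds  (d = 1)
Away from these crossings d keeps a constant sign, and checking every integer in [-5, 5] confirms d ≠ 0 throughout. Hence the two sides are never equal, so the relation holds for every integer in [-5, 5].

Answer: All integers in [-5, 5]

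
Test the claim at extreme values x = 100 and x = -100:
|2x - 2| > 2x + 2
x = 100: LHS = |2·100 - 2| = |198| = 198, RHS = 2·100 + 2 = 202; 198 > 202 — FAILS
x = -100: LHS = |2·(-100) - 2| = |-202| = 202, RHS = 2·(-100) + 2 = -198; 202 > -198 — holds

Answer: Partially: fails for x = 100, holds for x = -100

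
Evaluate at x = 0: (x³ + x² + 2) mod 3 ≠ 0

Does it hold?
x = 0: LHS = (0³ + 0² + 2) mod 3 = 2 mod 3 = 2; 2 ≠ 0 — holds

The relation is satisfied at x = 0.

Answer: Yes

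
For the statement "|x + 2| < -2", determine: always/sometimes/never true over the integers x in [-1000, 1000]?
An absolute value is never negative, so the left side is ≥ 0 for every x, while the right side is -2. Tightest case in [-1000, 1000] is x = -2:
x = -2: LHS = |(-2) + 2| = |0| = 0; 0 < -2 — FAILS
Hence LHS − RHS is never negative, i.e. LHS ≥ RHS throughout, so the claimed relation (<) fails for every integer in [-1000, 1000].

No integer in the range satisfies it.

Answer: Never true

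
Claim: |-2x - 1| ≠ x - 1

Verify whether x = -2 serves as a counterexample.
Substitute x = -2 into the relation:
x = -2: LHS = |-2·(-2) - 1| = |3| = 3, RHS = (-2) - 1 = -3; 3 ≠ -3 — holds

The relation holds at x = -2, so it is not a counterexample.

Answer: No, x = -2 is not a counterexample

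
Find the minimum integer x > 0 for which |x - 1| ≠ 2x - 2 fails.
Testing positive integers:
x = 1: LHS = |1 - 1| = |0| = 0, RHS = 2·1 - 2 = 0; 0 ≠ 0 — FAILS  ← smallest positive counterexample

Answer: x = 1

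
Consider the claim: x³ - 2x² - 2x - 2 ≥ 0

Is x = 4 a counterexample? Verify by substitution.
Substitute x = 4 into the relation:
x = 4: LHS = 4³ - 2·4² - 2·4 - 2 = 22; 22 ≥ 0 — holds

The claim holds here, so x = 4 is not a counterexample. (A counterexample exists elsewhere, e.g. x = 0.)

Answer: No, x = 4 is not a counterexample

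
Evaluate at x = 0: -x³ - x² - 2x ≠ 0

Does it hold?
x = 0: LHS = -0³ - 0² - 2·0 = 0; 0 ≠ 0 — FAILS

The relation fails at x = 0, so x = 0 is a counterexample.

Answer: No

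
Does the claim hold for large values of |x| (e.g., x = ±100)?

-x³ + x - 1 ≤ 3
x = 100: LHS = -100³ + 100 - 1 = -999901; -999901 ≤ 3 — holds
x = -100: LHS = -(-100)³ + (-100) - 1 = 999899; 999899 ≤ 3 — FAILS

Answer: Partially: holds for x = 100, fails for x = -100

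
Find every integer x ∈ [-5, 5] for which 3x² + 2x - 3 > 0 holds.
Holds for: {-5, -4, -3, -2, 1, 2, 3, 4, 5}
Fails for: {-1, 0}

Answer: {-5, -4, -3, -2, 1, 2, 3, 4, 5}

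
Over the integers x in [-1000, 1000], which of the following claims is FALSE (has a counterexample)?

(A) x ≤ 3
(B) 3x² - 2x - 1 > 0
(A) x = 4: 4 ≤ 3 — FAILS
(B) x = 0: LHS = 3·0² - 2·0 - 1 = -1; -1 > 0 — FAILS

Answer: Both A and B are false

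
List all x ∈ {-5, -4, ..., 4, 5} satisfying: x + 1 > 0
Holds for: {0, 1, 2, 3, 4, 5}
Fails for: {-5, -4, -3, -2, -1}

Answer: {0, 1, 2, 3, 4, 5}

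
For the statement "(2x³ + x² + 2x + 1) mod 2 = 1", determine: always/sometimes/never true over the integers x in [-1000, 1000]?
Holds at x = 0: LHS = (2·0³ + 0² + 2·0 + 1) mod 2 = 1 mod 2 = 1; 1 = 1 — holds
Fails at x = 1: LHS = (2·1³ + 1² + 2·1 + 1) mod 2 = 6 mod 2 = 0; 0 = 1 — FAILS
It is satisfied by some integers in the range but not all.

Answer: Sometimes true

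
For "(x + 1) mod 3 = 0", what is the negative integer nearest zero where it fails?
Testing negative integers from -1 downward:
x = -1: LHS = ((-1) + 1) mod 3 = 0 mod 3 = 0; 0 = 0 — holds
x = -2: LHS = ((-2) + 1) mod 3 = (-1) mod 3 = 2; 2 = 0 — FAILS  ← closest negative counterexample to 0

Answer: x = -2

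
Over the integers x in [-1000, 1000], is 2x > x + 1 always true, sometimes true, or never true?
Holds at x = 2: LHS = 2·2 = 4, RHS = 2 + 1 = 3; 4 > 3 — holds
Fails at x = 0: LHS = 2·0 = 0, RHS = 0 + 1 = 1; 0 > 1 — FAILS
It is satisfied by some integers in the range but not all.

Answer: Sometimes true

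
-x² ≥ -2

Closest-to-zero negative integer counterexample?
Testing negative integers from -1 downward:
x = -1: LHS = -(-1)² = -1; -1 ≥ -2 — holds
x = -2: LHS = -(-2)² = -4; -4 ≥ -2 — FAILS  ← closest negative counterexample to 0

Answer: x = -2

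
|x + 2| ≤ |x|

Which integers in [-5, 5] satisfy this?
Holds for: {-5, -4, -3, -2, -1}
Fails for: {0, 1, 2, 3, 4, 5}

Answer: {-5, -4, -3, -2, -1}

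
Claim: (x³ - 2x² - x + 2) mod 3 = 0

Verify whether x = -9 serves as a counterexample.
Substitute x = -9 into the relation:
x = -9: LHS = ((-9)³ - 2·(-9)² - (-9) + 2) mod 3 = (-880) mod 3 = 2; 2 = 0 — FAILS

Since the claim fails at x = -9, this value is a counterexample.

Answer: Yes, x = -9 is a counterexample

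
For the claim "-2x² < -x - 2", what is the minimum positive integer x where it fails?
Testing positive integers:
x = 1: LHS = -2·1² = -2, RHS = -1 - 2 = -3; -2 < -3 — FAILS  ← smallest positive counterexample

Answer: x = 1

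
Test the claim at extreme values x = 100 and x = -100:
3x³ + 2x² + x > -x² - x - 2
x = 100: LHS = 3·100³ + 2·100² + 100 = 3020100, RHS = -100² - 100 - 2 = -10102; 3020100 > -10102 — holds
x = -100: LHS = 3·(-100)³ + 2·(-100)² + (-100) = -2980100, RHS = -(-100)² - (-100) - 2 = -9902; -2980100 > -9902 — FAILS

Answer: Partially: holds for x = 100, fails for x = -100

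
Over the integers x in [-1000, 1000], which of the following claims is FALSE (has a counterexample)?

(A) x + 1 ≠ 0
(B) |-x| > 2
(A) x = -1: LHS = (-1) + 1 = 0; 0 ≠ 0 — FAILS
(B) x = 0: LHS = |-0| = |0| = 0; 0 > 2 — FAILS

Answer: Both A and B are false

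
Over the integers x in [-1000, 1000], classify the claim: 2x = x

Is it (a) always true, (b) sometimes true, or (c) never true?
Holds at x = 0: LHS = 2·0 = 0; 0 = 0 — holds
Fails at x = 1: LHS = 2·1 = 2; 2 = 1 — FAILS
It is satisfied by some integers in the range but not all.

Answer: Sometimes true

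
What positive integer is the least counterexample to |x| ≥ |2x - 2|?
Testing positive integers:
x = 1: LHS = |1| = 1, RHS = |2·1 - 2| = |0| = 0; 1 ≥ 0 — holds
x = 2: LHS = |2| = 2, RHS = |2·2 - 2| = |2| = 2; 2 ≥ 2 — holds
x = 3: LHS = |3| = 3, RHS = |2·3 - 2| = |4| = 4; 3 ≥ 4 — FAILS  ← smallest positive counterexample

Answer: x = 3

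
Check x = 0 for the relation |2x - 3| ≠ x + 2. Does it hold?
x = 0: LHS = |2·0 - 3| = |-3| = 3, RHS = 0 + 2 = 2; 3 ≠ 2 — holds

The relation is satisfied at x = 0.

Answer: Yes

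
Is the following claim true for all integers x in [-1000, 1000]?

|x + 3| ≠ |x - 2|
Track d = LHS − RHS over the integers in [-1000, 1000]. Equality would need d = 0, but d changes sign only between consecutive integers, jumping over 0:
x = -1: LHS = |(-1) + 3| = |2| = 2, RHS = |(-1) - 2| = |-3| = 3; 2 ≠ 3 — holds  (d = -1)
x = 0: LHS = |0 + 3| = |3| = 3, RHS = |0 - 2| = |-2| = 2; 3 ≠ 2 — holds  (d = 1)
Away from these crossings d keeps a constant sign, and checking every integer in [-1000, 1000] confirms d ≠ 0 throughout. Hence the two sides are never equal, so the relation holds for every integer in [-1000, 1000].

No counterexample exists.

Answer: True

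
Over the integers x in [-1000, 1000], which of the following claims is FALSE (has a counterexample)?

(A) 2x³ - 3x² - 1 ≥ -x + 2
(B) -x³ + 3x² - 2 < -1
(A) x = 0: LHS = 2·0³ - 3·0² - 1 = -1, RHS = -0 + 2 = 2; -1 ≥ 2 — FAILS
(B) x = 1: LHS = -1³ + 3·1² - 2 = 0; 0 < -1 — FAILS

Answer: Both A and B are false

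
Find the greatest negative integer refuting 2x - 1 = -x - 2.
Testing negative integers from -1 downward:
x = -1: LHS = 2·(-1) - 1 = -3, RHS = -(-1) - 2 = -1; -3 = -1 — FAILS  ← closest negative counterexample to 0

Answer: x = -1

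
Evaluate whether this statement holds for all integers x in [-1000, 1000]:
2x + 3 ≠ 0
Track d = LHS − RHS over the integers in [-1000, 1000]. Equality would need d = 0, but d changes sign only between consecutive integers, jumping over 0:
x = -2: LHS = 2·(-2) + 3 = -1; -1 ≠ 0 — holds  (d = -1)
x = -1: LHS = 2·(-1) + 3 = 1; 1 ≠ 0 — holds  (d = 1)
Away from these crossings d keeps a constant sign, and checking every integer in [-1000, 1000] confirms d ≠ 0 throughout. Hence the two sides are never equal, so the relation holds for every integer in [-1000, 1000].

No counterexample exists.

Answer: True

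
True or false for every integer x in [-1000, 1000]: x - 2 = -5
The claim fails at x = 0:
x = 0: LHS = 0 - 2 = -2; -2 = -5 — FAILS

Because a single integer refutes it, the statement is false.

Answer: False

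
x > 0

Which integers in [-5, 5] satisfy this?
Holds for: {1, 2, 3, 4, 5}
Fails for: {-5, -4, -3, -2, -1, 0}

Answer: {1, 2, 3, 4, 5}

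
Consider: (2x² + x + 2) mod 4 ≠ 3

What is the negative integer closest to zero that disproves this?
Testing negative integers from -1 downward:
x = -1: LHS = (2·(-1)² + (-1) + 2) mod 4 = 3 mod 4 = 3; 3 ≠ 3 — FAILS  ← closest negative counterexample to 0

Answer: x = -1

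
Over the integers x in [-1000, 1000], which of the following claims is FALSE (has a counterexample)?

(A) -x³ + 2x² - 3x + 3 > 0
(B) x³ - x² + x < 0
(A) x = 2: LHS = -2³ + 2·2² - 3·2 + 3 = -3; -3 > 0 — FAILS
(B) x = 0: LHS = 0³ - 0² + 0 = 0; 0 < 0 — FAILS

Answer: Both A and B are false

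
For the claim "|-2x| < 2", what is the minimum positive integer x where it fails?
Testing positive integers:
x = 1: LHS = |-2·1| = |-2| = 2; 2 < 2 — FAILS  ← smallest positive counterexample

Answer: x = 1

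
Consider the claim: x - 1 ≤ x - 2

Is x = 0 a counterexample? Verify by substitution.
Substitute x = 0 into the relation:
x = 0: LHS = 0 - 1 = -1, RHS = 0 - 2 = -2; -1 ≤ -2 — FAILS

Since the claim fails at x = 0, this value is a counterexample.

Answer: Yes, x = 0 is a counterexample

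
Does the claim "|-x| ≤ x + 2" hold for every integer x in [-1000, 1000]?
The claim fails at x = -2:
x = -2: LHS = |-(-2)| = |2| = 2, RHS = (-2) + 2 = 0; 2 ≤ 0 — FAILS

Because a single integer refutes it, the statement is false.

Answer: False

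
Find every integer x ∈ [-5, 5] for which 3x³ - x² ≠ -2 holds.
Track d = LHS − RHS over the integers in [-5, 5]. Equality would need d = 0, but d changes sign only between consecutive integers, jumping over 0:
x = -1: LHS = 3·(-1)³ - (-1)² = -4; -4 ≠ -2 — holds  (d = -2)
x = 0: LHS = 3·0³ - 0² = 0; 0 ≠ -2 — holds  (d = 2)
Away from these crossings d keeps a constant sign, and checking every integer in [-5, 5] confirms d ≠ 0 throughout. Hence the two sides are never equal, so the relation holds for every integer in [-5, 5].

Answer: All integers in [-5, 5]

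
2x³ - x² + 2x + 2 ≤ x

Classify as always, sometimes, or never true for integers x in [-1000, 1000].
Holds at x = -1: LHS = 2·(-1)³ - (-1)² + 2·(-1) + 2 = -3; -3 ≤ -1 — holds
Fails at x = 0: LHS = 2·0³ - 0² + 2·0 + 2 = 2; 2 ≤ 0 — FAILS
It is satisfied by some integers in the range but not all.

Answer: Sometimes true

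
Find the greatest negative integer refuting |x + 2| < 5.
Testing negative integers from -1 downward:
(x = -1 through x = -1 all satisfy the relation; showing from x = -2.)
x = -2: LHS = |(-2) + 2| = |0| = 0; 0 < 5 — holds
x = -3: LHS = |(-3) + 2| = |-1| = 1; 1 < 5 — holds
x = -4: LHS = |(-4) + 2| = |-2| = 2; 2 < 5 — holds
x = -5: LHS = |(-5) + 2| = |-3| = 3; 3 < 5 — holds
x = -6: LHS = |(-6) + 2| = |-4| = 4; 4 < 5 — holds
x = -7: LHS = |(-7) + 2| = |-5| = 5; 5 < 5 — FAILS  ← closest negative counterexample to 0

Answer: x = -7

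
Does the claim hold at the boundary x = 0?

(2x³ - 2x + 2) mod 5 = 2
x = 0: LHS = (2·0³ - 2·0 + 2) mod 5 = 2 mod 5 = 2; 2 = 2 — holds

The relation is satisfied at x = 0.

Answer: Yes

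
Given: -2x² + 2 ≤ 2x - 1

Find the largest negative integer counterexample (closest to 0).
Testing negative integers from -1 downward:
x = -1: LHS = -2·(-1)² + 2 = 0, RHS = 2·(-1) - 1 = -3; 0 ≤ -3 — FAILS  ← closest negative counterexample to 0

Answer: x = -1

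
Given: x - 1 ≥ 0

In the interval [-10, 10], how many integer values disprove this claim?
Counterexamples in [-10, 10]: {-10, -9, -8, -7, -6, -5, -4, -3, -2, -1, 0}.

Counting them gives 11 values.

Answer: 11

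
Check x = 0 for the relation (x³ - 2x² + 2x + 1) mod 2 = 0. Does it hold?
x = 0: LHS = (0³ - 2·0² + 2·0 + 1) mod 2 = 1 mod 2 = 1; 1 = 0 — FAILS

The relation fails at x = 0, so x = 0 is a counterexample.

Answer: No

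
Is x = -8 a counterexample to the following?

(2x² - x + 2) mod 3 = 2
Substitute x = -8 into the relation:
x = -8: LHS = (2·(-8)² - (-8) + 2) mod 3 = 138 mod 3 = 0; 0 = 2 — FAILS

Since the claim fails at x = -8, this value is a counterexample.

Answer: Yes, x = -8 is a counterexample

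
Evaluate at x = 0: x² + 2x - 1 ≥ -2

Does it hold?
x = 0: LHS = 0² + 2·0 - 1 = -1; -1 ≥ -2 — holds

The relation is satisfied at x = 0.

Answer: Yes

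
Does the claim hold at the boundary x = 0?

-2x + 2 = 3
x = 0: LHS = -2·0 + 2 = 2; 2 = 3 — FAILS

The relation fails at x = 0, so x = 0 is a counterexample.

Answer: No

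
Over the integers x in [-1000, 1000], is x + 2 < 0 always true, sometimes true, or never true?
Holds at x = -3: LHS = (-3) + 2 = -1; -1 < 0 — holds
Fails at x = 0: LHS = 0 + 2 = 2; 2 < 0 — FAILS
It is satisfied by some integers in the range but not all.

Answer: Sometimes true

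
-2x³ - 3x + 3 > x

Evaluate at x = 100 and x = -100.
x = 100: LHS = -2·100³ - 3·100 + 3 = -2000297; -2000297 > 100 — FAILS
x = -100: LHS = -2·(-100)³ - 3·(-100) + 3 = 2000303; 2000303 > -100 — holds

Answer: Partially: fails for x = 100, holds for x = -100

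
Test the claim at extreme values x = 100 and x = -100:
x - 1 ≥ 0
x = 100: LHS = 100 - 1 = 99; 99 ≥ 0 — holds
x = -100: LHS = (-100) - 1 = -101; -101 ≥ 0 — FAILS

Answer: Partially: holds for x = 100, fails for x = -100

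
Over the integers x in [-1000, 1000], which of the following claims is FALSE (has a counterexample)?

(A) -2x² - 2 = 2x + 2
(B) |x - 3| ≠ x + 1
(A) x = 0: LHS = -2·0² - 2 = -2, RHS = 2·0 + 2 = 2; -2 = 2 — FAILS
(B) x = 1: LHS = |1 - 3| = |-2| = 2, RHS = 1 + 1 = 2; 2 ≠ 2 — FAILS

Answer: Both A and B are false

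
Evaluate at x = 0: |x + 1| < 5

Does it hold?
x = 0: LHS = |0 + 1| = |1| = 1; 1 < 5 — holds

The relation is satisfied at x = 0.

Answer: Yes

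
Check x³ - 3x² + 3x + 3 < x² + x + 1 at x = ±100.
x = 100: LHS = 100³ - 3·100² + 3·100 + 3 = 970303, RHS = 100² + 100 + 1 = 10101; 970303 < 10101 — FAILS
x = -100: LHS = (-100)³ - 3·(-100)² + 3·(-100) + 3 = -1030297, RHS = (-100)² + (-100) + 1 = 9901; -1030297 < 9901 — holds

Answer: Partially: fails for x = 100, holds for x = -100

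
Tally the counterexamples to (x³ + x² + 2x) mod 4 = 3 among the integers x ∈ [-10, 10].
Counterexamples in [-10, 10]: {-10, -9, -8, -7, -6, -5, -4, -3, -2, -1, 0, 1, 2, 3, 4, 5, 6, 7, 8, 9, 10}.

Counting them gives 21 values.

Answer: 21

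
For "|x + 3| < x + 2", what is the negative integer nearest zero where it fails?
Testing negative integers from -1 downward:
x = -1: LHS = |(-1) + 3| = |2| = 2, RHS = (-1) + 2 = 1; 2 < 1 — FAILS  ← closest negative counterexample to 0

Answer: x = -1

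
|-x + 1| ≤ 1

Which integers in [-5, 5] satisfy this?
Holds for: {0, 1, 2}
Fails for: {-5, -4, -3, -2, -1, 3, 4, 5}

Answer: {0, 1, 2}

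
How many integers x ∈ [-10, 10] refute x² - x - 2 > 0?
Counterexamples in [-10, 10]: {-1, 0, 1, 2}.

Counting them gives 4 values.

Answer: 4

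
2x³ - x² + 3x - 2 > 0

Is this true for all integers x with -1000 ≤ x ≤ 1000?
The claim fails at x = 0:
x = 0: LHS = 2·0³ - 0² + 3·0 - 2 = -2; -2 > 0 — FAILS

Because a single integer refutes it, the statement is false.

Answer: False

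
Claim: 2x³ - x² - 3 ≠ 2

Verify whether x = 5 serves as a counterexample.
Substitute x = 5 into the relation:
x = 5: LHS = 2·5³ - 5² - 3 = 222; 222 ≠ 2 — holds

The relation holds at x = 5, so it is not a counterexample.

Answer: No, x = 5 is not a counterexample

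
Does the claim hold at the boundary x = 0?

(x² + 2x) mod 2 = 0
x = 0: LHS = (0² + 2·0) mod 2 = 0 mod 2 = 0; 0 = 0 — holds

The relation is satisfied at x = 0.

Answer: Yes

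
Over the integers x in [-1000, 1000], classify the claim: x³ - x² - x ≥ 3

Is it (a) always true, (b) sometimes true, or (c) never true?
Holds at x = 3: LHS = 3³ - 3² - 3 = 15; 15 ≥ 3 — holds
Fails at x = 0: LHS = 0³ - 0² - 0 = 0; 0 ≥ 3 — FAILS
It is satisfied by some integers in the range but not all.

Answer: Sometimes true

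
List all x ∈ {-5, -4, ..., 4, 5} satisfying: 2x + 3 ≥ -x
Holds for: {-1, 0, 1, 2, 3, 4, 5}
Fails for: {-5, -4, -3, -2}

Answer: {-1, 0, 1, 2, 3, 4, 5}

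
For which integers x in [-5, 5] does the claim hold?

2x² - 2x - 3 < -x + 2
Holds for: {-1, 0, 1}
Fails for: {-5, -4, -3, -2, 2, 3, 4, 5}

Answer: {-1, 0, 1}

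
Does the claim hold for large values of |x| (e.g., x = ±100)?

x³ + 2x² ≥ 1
x = 100: LHS = 100³ + 2·100² = 1020000; 1020000 ≥ 1 — holds
x = -100: LHS = (-100)³ + 2·(-100)² = -980000; -980000 ≥ 1 — FAILS

Answer: Partially: holds for x = 100, fails for x = -100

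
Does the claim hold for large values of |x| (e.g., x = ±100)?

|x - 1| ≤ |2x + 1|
x = 100: LHS = |100 - 1| = |99| = 99, RHS = |2·100 + 1| = |201| = 201; 99 ≤ 201 — holds
x = -100: LHS = |(-100) - 1| = |-101| = 101, RHS = |2·(-100) + 1| = |-199| = 199; 101 ≤ 199 — holds

Answer: Yes, holds for both x = 100 and x = -100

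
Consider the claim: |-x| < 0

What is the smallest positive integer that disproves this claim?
Testing positive integers:
x = 1: LHS = |-1| = 1; 1 < 0 — FAILS  ← smallest positive counterexample

Answer: x = 1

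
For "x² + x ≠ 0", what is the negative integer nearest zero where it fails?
Testing negative integers from -1 downward:
x = -1: LHS = (-1)² + (-1) = 0; 0 ≠ 0 — FAILS  ← closest negative counterexample to 0

Answer: x = -1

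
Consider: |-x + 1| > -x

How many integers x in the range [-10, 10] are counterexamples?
Over all integers in [-10, 10], LHS − RHS is smallest at x = 0, where it equals 1:
x = 0: LHS = |-0 + 1| = |1| = 1, RHS = -0 = 0; 1 > 0 — holds
At the ends of the range:
x = -10: LHS = |-(-10) + 1| = |11| = 11, RHS = -(-10) = 10; 11 > 10 — holds
x = 10: LHS = |-10 + 1| = |-9| = 9; 9 > -10 — holds
Hence LHS − RHS is never zero or negative, i.e. LHS > RHS throughout, so the relation holds for every integer in [-10, 10].

No counterexample appears in that range.

Answer: 0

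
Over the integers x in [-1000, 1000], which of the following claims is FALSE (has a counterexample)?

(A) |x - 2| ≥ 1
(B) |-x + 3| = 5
(A) x = 2: LHS = |2 - 2| = |0| = 0; 0 ≥ 1 — FAILS
(B) x = 0: LHS = |-0 + 3| = |3| = 3; 3 = 5 — FAILS

Answer: Both A and B are false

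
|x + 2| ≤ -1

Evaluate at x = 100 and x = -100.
x = 100: LHS = |100 + 2| = |102| = 102; 102 ≤ -1 — FAILS
x = -100: LHS = |(-100) + 2| = |-98| = 98; 98 ≤ -1 — FAILS

Answer: No, fails for both x = 100 and x = -100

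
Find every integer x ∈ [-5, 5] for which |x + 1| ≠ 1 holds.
Holds for: {-5, -4, -3, -1, 1, 2, 3, 4, 5}
Fails for: {-2, 0}

Answer: {-5, -4, -3, -1, 1, 2, 3, 4, 5}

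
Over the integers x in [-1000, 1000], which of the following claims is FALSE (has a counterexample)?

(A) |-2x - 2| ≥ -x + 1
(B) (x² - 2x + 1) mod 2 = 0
(A) x = -1: LHS = |-2·(-1) - 2| = |0| = 0, RHS = -(-1) + 1 = 2; 0 ≥ 2 — FAILS
(B) x = 0: LHS = (0² - 2·0 + 1) mod 2 = 1 mod 2 = 1; 1 = 0 — FAILS

Answer: Both A and B are false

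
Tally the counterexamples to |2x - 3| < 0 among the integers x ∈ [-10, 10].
Counterexamples in [-10, 10]: {-10, -9, -8, -7, -6, -5, -4, -3, -2, -1, 0, 1, 2, 3, 4, 5, 6, 7, 8, 9, 10}.

Counting them gives 21 values.

Answer: 21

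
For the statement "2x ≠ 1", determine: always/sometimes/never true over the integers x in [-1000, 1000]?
Track d = LHS − RHS over the integers in [-1000, 1000]. Equality would need d = 0, but d changes sign only between consecutive integers, jumping over 0:
x = 0: LHS = 2·0 = 0; 0 ≠ 1 — holds  (d = -1)
x = 1: LHS = 2·1 = 2; 2 ≠ 1 — holds  (d = 1)
Away from these crossings d keeps a constant sign, and checking every integer in [-1000, 1000] confirms d ≠ 0 throughout. Hence the two sides are never equal, so the relation holds for every integer in [-1000, 1000].

No counterexample exists.

Answer: Always true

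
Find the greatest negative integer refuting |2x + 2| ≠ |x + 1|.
Testing negative integers from -1 downward:
x = -1: LHS = |2·(-1) + 2| = |0| = 0, RHS = |(-1) + 1| = |0| = 0; 0 ≠ 0 — FAILS  ← closest negative counterexample to 0

Answer: x = -1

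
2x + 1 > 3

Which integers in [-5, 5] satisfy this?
Holds for: {2, 3, 4, 5}
Fails for: {-5, -4, -3, -2, -1, 0, 1}

Answer: {2, 3, 4, 5}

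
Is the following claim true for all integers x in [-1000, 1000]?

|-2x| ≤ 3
The claim fails at x = 2:
x = 2: LHS = |-2·2| = |-4| = 4; 4 ≤ 3 — FAILS

Because a single integer refutes it, the statement is false.

Answer: False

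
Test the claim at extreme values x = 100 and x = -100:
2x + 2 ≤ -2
x = 100: LHS = 2·100 + 2 = 202; 202 ≤ -2 — FAILS
x = -100: LHS = 2·(-100) + 2 = -198; -198 ≤ -2 — holds

Answer: Partially: fails for x = 100, holds for x = -100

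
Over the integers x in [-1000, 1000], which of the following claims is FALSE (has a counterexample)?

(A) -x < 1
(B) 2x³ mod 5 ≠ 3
(A) x = -1: LHS = -(-1) = 1; 1 < 1 — FAILS
(B) x = -1: LHS = (2·(-1)³) mod 5 = (-2) mod 5 = 3; 3 ≠ 3 — FAILS

Answer: Both A and B are false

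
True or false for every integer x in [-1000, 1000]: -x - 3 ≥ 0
The claim fails at x = 0:
x = 0: LHS = -0 - 3 = -3; -3 ≥ 0 — FAILS

Because a single integer refutes it, the statement is false.

Answer: False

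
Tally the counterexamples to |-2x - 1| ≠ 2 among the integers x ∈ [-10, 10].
Track d = LHS − RHS over the integers in [-10, 10]. Equality would need d = 0, but d changes sign only between consecutive integers, jumping over 0:
x = -2: LHS = |-2·(-2) - 1| = |3| = 3; 3 ≠ 2 — holds  (d = 1)
x = -1: LHS = |-2·(-1) - 1| = |1| = 1; 1 ≠ 2 — holds  (d = -1)
x = 0: LHS = |-2·0 - 1| = |-1| = 1; 1 ≠ 2 — holds  (d = -1)
x = 1: LHS = |-2·1 - 1| = |-3| = 3; 3 ≠ 2 — holds  (d = 1)
Away from these crossings d keeps a constant sign, and checking every integer in [-10, 10] confirms d ≠ 0 throughout. Hence the two sides are never equal, so the relation holds for every integer in [-10, 10].

No counterexample appears in that range.

Answer: 0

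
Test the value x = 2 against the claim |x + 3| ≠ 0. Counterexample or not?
Substitute x = 2 into the relation:
x = 2: LHS = |2 + 3| = |5| = 5; 5 ≠ 0 — holds

The claim holds here, so x = 2 is not a counterexample. (A counterexample exists elsewhere, e.g. x = -3.)

Answer: No, x = 2 is not a counterexample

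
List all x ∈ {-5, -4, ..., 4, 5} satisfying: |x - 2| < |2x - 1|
Holds for: {-5, -4, -3, -2, 2, 3, 4, 5}
Fails for: {-1, 0, 1}

Answer: {-5, -4, -3, -2, 2, 3, 4, 5}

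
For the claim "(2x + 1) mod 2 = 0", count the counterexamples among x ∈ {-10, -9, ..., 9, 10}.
Counterexamples in [-10, 10]: {-10, -9, -8, -7, -6, -5, -4, -3, -2, -1, 0, 1, 2, 3, 4, 5, 6, 7, 8, 9, 10}.

Counting them gives 21 values.

Answer: 21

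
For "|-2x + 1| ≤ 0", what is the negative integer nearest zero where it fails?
Testing negative integers from -1 downward:
x = -1: LHS = |-2·(-1) + 1| = |3| = 3; 3 ≤ 0 — FAILS  ← closest negative counterexample to 0

Answer: x = -1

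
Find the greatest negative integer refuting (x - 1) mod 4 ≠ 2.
Testing negative integers from -1 downward:
x = -1: LHS = ((-1) - 1) mod 4 = (-2) mod 4 = 2; 2 ≠ 2 — FAILS  ← closest negative counterexample to 0

Answer: x = -1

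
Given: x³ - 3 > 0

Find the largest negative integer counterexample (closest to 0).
Testing negative integers from -1 downward:
x = -1: LHS = (-1)³ - 3 = -4; -4 > 0 — FAILS  ← closest negative counterexample to 0

Answer: x = -1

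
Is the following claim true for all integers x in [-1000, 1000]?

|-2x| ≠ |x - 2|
The claim fails at x = -2:
x = -2: LHS = |-2·(-2)| = |4| = 4, RHS = |(-2) - 2| = |-4| = 4; 4 ≠ 4 — FAILS

Because a single integer refutes it, the statement is false.

Answer: False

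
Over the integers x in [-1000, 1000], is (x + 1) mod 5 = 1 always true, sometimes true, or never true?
Holds at x = 0: LHS = (0 + 1) mod 5 = 1 mod 5 = 1; 1 = 1 — holds
Fails at x = 1: LHS = (1 + 1) mod 5 = 2 mod 5 = 2; 2 = 1 — FAILS
It is satisfied by some integers in the range but not all.

Answer: Sometimes true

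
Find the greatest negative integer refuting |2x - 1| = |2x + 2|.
Testing negative integers from -1 downward:
x = -1: LHS = |2·(-1) - 1| = |-3| = 3, RHS = |2·(-1) + 2| = |0| = 0; 3 = 0 — FAILS  ← closest negative counterexample to 0

Answer: x = -1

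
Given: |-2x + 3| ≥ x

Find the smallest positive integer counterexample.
Testing positive integers:
x = 1: LHS = |-2·1 + 3| = |1| = 1; 1 ≥ 1 — holds
x = 2: LHS = |-2·2 + 3| = |-1| = 1; 1 ≥ 2 — FAILS  ← smallest positive counterexample

Answer: x = 2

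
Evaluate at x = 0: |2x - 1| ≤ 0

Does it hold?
x = 0: LHS = |2·0 - 1| = |-1| = 1; 1 ≤ 0 — FAILS

The relation fails at x = 0, so x = 0 is a counterexample.

Answer: No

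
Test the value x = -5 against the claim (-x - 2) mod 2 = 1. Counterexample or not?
Substitute x = -5 into the relation:
x = -5: LHS = (-(-5) - 2) mod 2 = 3 mod 2 = 1; 1 = 1 — holds

The claim holds here, so x = -5 is not a counterexample. (A counterexample exists elsewhere, e.g. x = 0.)

Answer: No, x = -5 is not a counterexample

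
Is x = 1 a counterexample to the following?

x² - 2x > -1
Substitute x = 1 into the relation:
x = 1: LHS = 1² - 2·1 = -1; -1 > -1 — FAILS

Since the claim fails at x = 1, this value is a counterexample.

Answer: Yes, x = 1 is a counterexample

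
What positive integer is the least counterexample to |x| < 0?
Testing positive integers:
x = 1: LHS = |1| = 1; 1 < 0 — FAILS  ← smallest positive counterexample

Answer: x = 1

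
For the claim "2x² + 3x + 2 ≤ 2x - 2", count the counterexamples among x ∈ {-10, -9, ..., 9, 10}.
Counterexamples in [-10, 10]: {-10, -9, -8, -7, -6, -5, -4, -3, -2, -1, 0, 1, 2, 3, 4, 5, 6, 7, 8, 9, 10}.

Counting them gives 21 values.

Answer: 21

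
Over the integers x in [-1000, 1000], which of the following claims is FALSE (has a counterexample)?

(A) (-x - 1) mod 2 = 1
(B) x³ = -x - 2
(A) x = 1: LHS = (-1 - 1) mod 2 = (-2) mod 2 = 0; 0 = 1 — FAILS
(B) x = 0: LHS = 0³ = 0, RHS = -0 - 2 = -2; 0 = -2 — FAILS

Answer: Both A and B are false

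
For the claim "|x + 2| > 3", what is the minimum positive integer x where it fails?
Testing positive integers:
x = 1: LHS = |1 + 2| = |3| = 3; 3 > 3 — FAILS  ← smallest positive counterexample

Answer: x = 1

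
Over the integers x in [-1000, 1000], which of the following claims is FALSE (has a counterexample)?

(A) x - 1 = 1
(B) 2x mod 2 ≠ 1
(A) x = 0: LHS = 0 - 1 = -1; -1 = 1 — FAILS

(B) For a polynomial with integer coefficients, its value mod 2 depends only on x mod 2, so it suffices to check one representative of each residue class, x = 0, 1:
x = 0: LHS = (2·0) mod 2 = 0 mod 2 = 0; 0 ≠ 1 — holds
x = 1: LHS = (2·1) mod 2 = 2 mod 2 = 0; 0 ≠ 1 — holds
The relation holds in every residue class, so the relation holds for every integer in [-1000, 1000].

Only (A) has a counterexample.

Answer: A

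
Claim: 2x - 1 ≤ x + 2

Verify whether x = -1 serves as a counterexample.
Substitute x = -1 into the relation:
x = -1: LHS = 2·(-1) - 1 = -3, RHS = (-1) + 2 = 1; -3 ≤ 1 — holds

The claim holds here, so x = -1 is not a counterexample. (A counterexample exists elsewhere, e.g. x = 4.)

Answer: No, x = -1 is not a counterexample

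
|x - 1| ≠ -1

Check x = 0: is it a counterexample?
Substitute x = 0 into the relation:
x = 0: LHS = |0 - 1| = |-1| = 1; 1 ≠ -1 — holds

The relation holds at x = 0, so it is not a counterexample.

Answer: No, x = 0 is not a counterexample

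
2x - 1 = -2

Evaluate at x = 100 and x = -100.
x = 100: LHS = 2·100 - 1 = 199; 199 = -2 — FAILS
x = -100: LHS = 2·(-100) - 1 = -201; -201 = -2 — FAILS

Answer: No, fails for both x = 100 and x = -100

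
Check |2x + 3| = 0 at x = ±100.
x = 100: LHS = |2·100 + 3| = |203| = 203; 203 = 0 — FAILS
x = -100: LHS = |2·(-100) + 3| = |-197| = 197; 197 = 0 — FAILS

Answer: No, fails for both x = 100 and x = -100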